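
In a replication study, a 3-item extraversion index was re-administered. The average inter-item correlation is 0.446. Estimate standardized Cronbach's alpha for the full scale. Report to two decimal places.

α = 0.71

Standardized α = k·r̄ / (1 + (k−1)·r̄) = 3 × 0.446 / (1 + 2 × 0.446)
  = 1.3380 / 1.8920 = 0.71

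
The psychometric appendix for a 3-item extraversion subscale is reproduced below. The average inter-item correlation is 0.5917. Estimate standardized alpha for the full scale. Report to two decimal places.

Standardized α = k·r̄ / (1 + (k−1)·r̄) = 3 × 0.5917 / (1 + 2 × 0.5917)
  = 1.7751 / 2.1834 = 0.81

α = 0.81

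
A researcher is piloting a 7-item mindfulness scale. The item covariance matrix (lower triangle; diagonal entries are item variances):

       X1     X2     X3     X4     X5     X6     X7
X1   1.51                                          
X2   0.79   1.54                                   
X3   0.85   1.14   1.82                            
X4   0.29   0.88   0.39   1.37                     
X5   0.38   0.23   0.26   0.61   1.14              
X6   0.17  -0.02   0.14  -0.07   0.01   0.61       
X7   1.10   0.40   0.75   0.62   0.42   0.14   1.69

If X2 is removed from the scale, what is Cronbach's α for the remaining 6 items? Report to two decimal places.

Remaining items: X1, X3, X4, X5, X6, X7 (k = 6).
sum of item variances = 1.51 + 1.82 + 1.37 + 1.14 + 0.61 + 1.69 = 8.14
σ²_T = 8.14 + 2 × 6.06 = 20.26
α (item deleted) = (6/5)·(1 − 8.14/20.26) = 0.72

Cronbach's α = 0.72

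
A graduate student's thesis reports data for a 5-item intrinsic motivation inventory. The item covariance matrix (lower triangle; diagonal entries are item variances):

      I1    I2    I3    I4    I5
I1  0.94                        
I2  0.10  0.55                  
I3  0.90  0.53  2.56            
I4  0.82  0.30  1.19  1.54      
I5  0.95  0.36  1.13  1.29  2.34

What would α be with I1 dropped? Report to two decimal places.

α = 0.77

Remaining items: I2, I3, I4, I5 (k = 4).
Σσᵢ² = 0.55 + 2.56 + 1.54 + 2.34 = 6.99
total variance = 6.99 + 2 × 4.80 = 16.59
α (item deleted) = (4/3)·(1 − 6.99/16.59) = 0.77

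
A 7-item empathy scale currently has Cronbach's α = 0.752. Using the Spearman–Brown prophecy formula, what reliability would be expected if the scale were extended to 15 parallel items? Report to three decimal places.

Length factor m = 15/7 = 2.1429
α' = m·α / (1 + (m−1)·α)
   = 15/7 × 0.752 / (1 + (15/7 − 1) × 0.752)
   = 1.6114 / 1.8594 = 0.867

predicted reliability = 0.867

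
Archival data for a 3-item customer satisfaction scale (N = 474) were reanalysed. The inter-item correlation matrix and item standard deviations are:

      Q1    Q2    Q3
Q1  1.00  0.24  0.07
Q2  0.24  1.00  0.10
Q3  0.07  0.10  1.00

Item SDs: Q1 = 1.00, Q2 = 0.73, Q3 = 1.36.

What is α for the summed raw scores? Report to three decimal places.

Σσ²ᵢ = 1.00² + 0.73² + 1.36² = 3.3825
Covariances σ_ij = r_ij · s_i · s_j:
  σ(Q1,Q2) = 0.24 × 1.00 × 0.73 = 0.1752
  σ(Q1,Q3) = 0.07 × 1.00 × 1.36 = 0.0952
  σ(Q2,Q3) = 0.10 × 0.73 × 1.36 = 0.0993
σ²_T = Σσ²ᵢ + 2·Σσ_ij = 3.3825 + 2 × 0.3697 = 4.1219
α = (3/2)·(1 − 3.3825/4.1219) = 0.269

α = 0.269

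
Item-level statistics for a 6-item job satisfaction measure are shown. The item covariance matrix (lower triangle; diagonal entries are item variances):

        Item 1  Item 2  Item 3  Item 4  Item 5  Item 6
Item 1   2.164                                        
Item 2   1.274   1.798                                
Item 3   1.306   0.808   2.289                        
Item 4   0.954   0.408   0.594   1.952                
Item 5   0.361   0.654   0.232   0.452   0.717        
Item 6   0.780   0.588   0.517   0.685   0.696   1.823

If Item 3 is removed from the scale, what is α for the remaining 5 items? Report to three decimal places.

Remaining items: Item 1, Item 2, Item 4, Item 5, Item 6 (k = 5).
sum of item variances = 2.164 + 1.798 + 1.952 + 0.717 + 1.823 = 8.454
σ²_total = 8.454 + 2 × 6.852 = 22.158
α (item deleted) = (5/4)·(1 − 8.454/22.158) = 0.773

α = 0.773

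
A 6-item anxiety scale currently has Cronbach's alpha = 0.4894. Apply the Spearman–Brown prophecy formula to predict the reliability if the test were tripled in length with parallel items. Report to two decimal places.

Length factor m = 3
α' = m·α / (1 + (m−1)·α)
   = 3 × 0.4894 / (1 + (3 − 1) × 0.4894)
   = 1.4682 / 1.9788 = 0.74

predicted reliability = 0.74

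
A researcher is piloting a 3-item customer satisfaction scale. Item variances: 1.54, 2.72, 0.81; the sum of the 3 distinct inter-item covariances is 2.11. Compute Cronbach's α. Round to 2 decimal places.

α = 0.68

ΣVar(i) = 1.54 + 2.72 + 0.81 = 5.07
Sum of distinct covariances = 2.11
σ²_total = ΣVar(i) + 2·Σcov = 5.07 + 2 × 2.11 = 9.29
α = (3/2)·(1 − 5.07/9.29) = 0.68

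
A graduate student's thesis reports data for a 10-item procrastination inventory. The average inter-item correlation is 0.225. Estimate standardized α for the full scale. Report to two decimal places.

Standardized α = k·r̄ / (1 + (k−1)·r̄) = 10 × 0.225 / (1 + 9 × 0.225)
  = 2.2500 / 3.0250 = 0.74

standardized α = 0.74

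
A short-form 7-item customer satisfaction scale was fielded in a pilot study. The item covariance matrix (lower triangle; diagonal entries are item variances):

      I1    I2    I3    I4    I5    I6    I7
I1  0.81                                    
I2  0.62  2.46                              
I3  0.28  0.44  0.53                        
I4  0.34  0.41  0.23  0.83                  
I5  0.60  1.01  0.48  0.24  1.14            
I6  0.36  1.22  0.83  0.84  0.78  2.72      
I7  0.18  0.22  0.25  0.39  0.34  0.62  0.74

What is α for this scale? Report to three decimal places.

α = 0.815

sum of item variances = 0.81 + 2.46 + 0.53 + 0.83 + 1.14 + 2.72 + 0.74 = 9.23
Σ_{i<j} σ_ij = 10.68
Var(T) = 9.23 + 2 × 10.68 = 30.59
α = (k/(k−1))·(1 − sum of item variances/Var(T)) = (7/6)·(1 − 9.23/30.59) = 0.815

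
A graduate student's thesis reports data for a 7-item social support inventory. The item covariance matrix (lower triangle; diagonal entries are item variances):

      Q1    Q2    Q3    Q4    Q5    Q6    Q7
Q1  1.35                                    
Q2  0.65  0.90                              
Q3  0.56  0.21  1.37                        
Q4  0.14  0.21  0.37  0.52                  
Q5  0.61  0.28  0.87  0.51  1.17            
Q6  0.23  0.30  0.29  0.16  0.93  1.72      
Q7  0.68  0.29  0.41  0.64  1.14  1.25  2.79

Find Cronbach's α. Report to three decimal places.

Σσᵢ² = 1.35 + 0.90 + 1.37 + 0.52 + 1.17 + 1.72 + 2.79 = 9.82
Σ_{i<j} σ_ij = 10.73
σ²_T = 9.82 + 2 × 10.73 = 31.28
α = (k/(k−1))·(1 − Σσᵢ²/σ²_T) = (7/6)·(1 − 9.82/31.28) = 0.800

Cronbach's α = 0.800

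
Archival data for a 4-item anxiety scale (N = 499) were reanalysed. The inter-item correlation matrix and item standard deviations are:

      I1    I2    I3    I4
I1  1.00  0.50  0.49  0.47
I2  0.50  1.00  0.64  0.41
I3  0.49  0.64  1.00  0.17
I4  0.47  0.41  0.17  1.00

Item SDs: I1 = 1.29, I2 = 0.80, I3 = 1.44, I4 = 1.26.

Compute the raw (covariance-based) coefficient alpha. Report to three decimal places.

Σσ²ᵢ = 1.29² + 0.80² + 1.44² + 1.26² = 5.9653
Covariances σ_ij = r_ij · s_i · s_j:
  σ(I1,I2) = 0.50 × 1.29 × 0.80 = 0.5160
  σ(I1,I3) = 0.49 × 1.29 × 1.44 = 0.9102
  σ(I1,I4) = 0.47 × 1.29 × 1.26 = 0.7639
  σ(I2,I3) = 0.64 × 0.80 × 1.44 = 0.7373
  σ(I2,I4) = 0.41 × 0.80 × 1.26 = 0.4133
  σ(I3,I4) = 0.17 × 1.44 × 1.26 = 0.3084
σ²_T = Σσ²ᵢ + 2·Σσ_ij = 5.9653 + 2 × 3.6491 = 13.2635
α = (4/3)·(1 − 5.9653/13.2635) = 0.734

coefficient alpha = 0.734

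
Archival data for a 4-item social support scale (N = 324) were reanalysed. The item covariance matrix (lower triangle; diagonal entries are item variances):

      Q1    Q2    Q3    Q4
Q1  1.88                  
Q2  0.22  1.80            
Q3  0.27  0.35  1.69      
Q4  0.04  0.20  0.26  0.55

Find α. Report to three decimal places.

α = 0.416

Σσᵢ² = 1.88 + 1.80 + 1.69 + 0.55 = 5.92
Sum of off-diagonal covariances = 1.34
Var(T) = 5.92 + 2 × 1.34 = 8.60
α = (k/(k−1))·(1 − Σσᵢ²/Var(T)) = (4/3)·(1 − 5.92/8.60) = 0.416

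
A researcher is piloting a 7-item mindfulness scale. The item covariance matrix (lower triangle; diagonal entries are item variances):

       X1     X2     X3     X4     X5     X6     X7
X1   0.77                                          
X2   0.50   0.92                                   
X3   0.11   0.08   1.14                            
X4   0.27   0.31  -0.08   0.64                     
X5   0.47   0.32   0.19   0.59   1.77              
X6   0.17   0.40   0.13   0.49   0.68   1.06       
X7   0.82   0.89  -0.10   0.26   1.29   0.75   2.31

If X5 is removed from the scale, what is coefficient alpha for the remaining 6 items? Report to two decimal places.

α = 0.71

Remaining items: X1, X2, X3, X4, X6, X7 (k = 6).
Σσ²ᵢ = 0.77 + 0.92 + 1.14 + 0.64 + 1.06 + 2.31 = 6.84
σ²_T = 6.84 + 2 × 5.00 = 16.84
α (item deleted) = (6/5)·(1 − 6.84/16.84) = 0.71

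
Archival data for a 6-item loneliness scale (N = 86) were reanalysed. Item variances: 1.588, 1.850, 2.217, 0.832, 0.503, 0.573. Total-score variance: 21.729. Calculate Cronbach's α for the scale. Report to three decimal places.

Σσ²ᵢ = 1.588 + 1.850 + 2.217 + 0.832 + 0.503 + 0.573 = 7.563
α = (k/(k−1))·(1 − Σσ²ᵢ/Var(T)) = (6/5)·(1 − 7.563/21.729) = 0.782

Cronbach's α = 0.782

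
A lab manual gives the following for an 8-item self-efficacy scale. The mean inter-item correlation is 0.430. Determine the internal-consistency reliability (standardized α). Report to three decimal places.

Standardized α = k·r̄ / (1 + (k−1)·r̄) = 8 × 0.430 / (1 + 7 × 0.430)
  = 3.4400 / 4.0100 = 0.858

α = 0.858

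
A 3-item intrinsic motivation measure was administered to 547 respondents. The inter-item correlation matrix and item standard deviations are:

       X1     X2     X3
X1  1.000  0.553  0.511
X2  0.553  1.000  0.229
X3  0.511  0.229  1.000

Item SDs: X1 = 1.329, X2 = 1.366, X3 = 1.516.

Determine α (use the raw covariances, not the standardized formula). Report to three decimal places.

Σσ²ᵢ = 1.329² + 1.366² + 1.516² = 5.9305
Covariances σ_ij = r_ij · s_i · s_j:
  σ(X1,X2) = 0.553 × 1.329 × 1.366 = 1.0039
  σ(X1,X3) = 0.511 × 1.329 × 1.516 = 1.0295
  σ(X2,X3) = 0.229 × 1.366 × 1.516 = 0.4742
σ²_T = Σσ²ᵢ + 2·Σσ_ij = 5.9305 + 2 × 2.5076 = 10.9457
α = (3/2)·(1 − 5.9305/10.9457) = 0.687

α = 0.687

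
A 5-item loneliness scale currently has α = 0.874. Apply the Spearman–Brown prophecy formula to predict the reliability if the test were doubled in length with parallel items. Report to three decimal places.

predicted reliability = 0.933

Length factor m = 2
α' = m·α / (1 + (m−1)·α)
   = 2 × 0.874 / (1 + (2 − 1) × 0.874)
   = 1.7480 / 1.8740 = 0.933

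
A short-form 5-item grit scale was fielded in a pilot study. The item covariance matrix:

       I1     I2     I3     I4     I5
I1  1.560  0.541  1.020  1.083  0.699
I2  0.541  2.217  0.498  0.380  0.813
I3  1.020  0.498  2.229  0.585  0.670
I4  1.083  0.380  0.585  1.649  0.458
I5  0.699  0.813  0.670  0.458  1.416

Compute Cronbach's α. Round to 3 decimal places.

sum of item variances = 1.560 + 2.217 + 2.229 + 1.649 + 1.416 = 9.071
Σ_{i<j} σ_ij = 6.747
Var(T) = 9.071 + 2 × 6.747 = 22.565
α = (k/(k−1))·(1 − sum of item variances/Var(T)) = (5/4)·(1 − 9.071/22.565) = 0.748

α = 0.748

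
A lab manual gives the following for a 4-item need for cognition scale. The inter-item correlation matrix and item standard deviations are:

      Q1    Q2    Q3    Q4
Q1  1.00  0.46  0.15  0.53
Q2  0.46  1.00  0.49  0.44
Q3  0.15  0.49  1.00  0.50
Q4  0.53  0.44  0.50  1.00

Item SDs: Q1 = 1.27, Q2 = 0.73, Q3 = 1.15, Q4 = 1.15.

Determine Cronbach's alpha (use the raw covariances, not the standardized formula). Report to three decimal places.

α = 0.726

Σσ²ᵢ = 1.27² + 0.73² + 1.15² + 1.15² = 4.7908
Covariances σ_ij = r_ij · s_i · s_j:
  σ(Q1,Q2) = 0.46 × 1.27 × 0.73 = 0.4265
  σ(Q1,Q3) = 0.15 × 1.27 × 1.15 = 0.2191
  σ(Q1,Q4) = 0.53 × 1.27 × 1.15 = 0.7741
  σ(Q2,Q3) = 0.49 × 0.73 × 1.15 = 0.4114
  σ(Q2,Q4) = 0.44 × 0.73 × 1.15 = 0.3694
  σ(Q3,Q4) = 0.50 × 1.15 × 1.15 = 0.6612
σ²_T = Σσ²ᵢ + 2·Σσ_ij = 4.7908 + 2 × 2.8617 = 10.5142
α = (4/3)·(1 − 4.7908/10.5142) = 0.726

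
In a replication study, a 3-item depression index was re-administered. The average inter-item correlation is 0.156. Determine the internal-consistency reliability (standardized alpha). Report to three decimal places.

standardized alpha = 0.357

Standardized α = k·r̄ / (1 + (k−1)·r̄) = 3 × 0.156 / (1 + 2 × 0.156)
  = 0.4680 / 1.3120 = 0.357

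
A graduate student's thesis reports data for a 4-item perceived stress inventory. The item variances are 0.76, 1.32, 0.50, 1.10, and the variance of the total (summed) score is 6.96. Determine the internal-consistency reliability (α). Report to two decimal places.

sum of item variances = 0.76 + 1.32 + 0.50 + 1.10 = 3.68
α = (k/(k−1))·(1 − sum of item variances/total variance) = (4/3)·(1 − 3.68/6.96) = 0.63

α = 0.63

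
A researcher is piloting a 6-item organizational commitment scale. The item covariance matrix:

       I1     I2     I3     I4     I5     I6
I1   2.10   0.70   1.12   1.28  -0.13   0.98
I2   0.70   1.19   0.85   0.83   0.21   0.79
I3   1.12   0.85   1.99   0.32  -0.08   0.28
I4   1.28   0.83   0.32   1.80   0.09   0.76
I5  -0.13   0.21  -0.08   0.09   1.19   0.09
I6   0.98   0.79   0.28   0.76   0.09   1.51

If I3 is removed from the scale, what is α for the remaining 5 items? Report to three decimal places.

α = 0.737

Remaining items: I1, I2, I4, I5, I6 (k = 5).
Σσ²ᵢ = 2.10 + 1.19 + 1.80 + 1.19 + 1.51 = 7.79
σ²_T = 7.79 + 2 × 5.60 = 18.99
α (item deleted) = (5/4)·(1 − 7.79/18.99) = 0.737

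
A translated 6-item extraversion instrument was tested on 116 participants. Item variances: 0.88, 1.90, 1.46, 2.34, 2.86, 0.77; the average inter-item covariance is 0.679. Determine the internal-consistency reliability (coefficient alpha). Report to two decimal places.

coefficient alpha = 0.80

sum of item variances = 0.88 + 1.90 + 1.46 + 2.34 + 2.86 + 0.77 = 10.21
Sum of the 15 distinct covariances = 15 × 0.679 = 10.185
σ²_total = sum of item variances + 2·Σcov = 10.21 + 2 × 10.185 = 30.580
α = (6/5)·(1 − 10.21/30.580) = 0.80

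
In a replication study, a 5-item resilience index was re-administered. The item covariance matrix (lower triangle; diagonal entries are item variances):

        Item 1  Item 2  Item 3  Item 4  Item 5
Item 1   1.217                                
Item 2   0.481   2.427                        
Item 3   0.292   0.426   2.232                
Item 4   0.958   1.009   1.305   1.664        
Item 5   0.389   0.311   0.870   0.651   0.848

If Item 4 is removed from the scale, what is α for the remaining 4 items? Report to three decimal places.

Remaining items: Item 1, Item 2, Item 3, Item 5 (k = 4).
Σσᵢ² = 1.217 + 2.427 + 2.232 + 0.848 = 6.724
total variance = 6.724 + 2 × 2.769 = 12.262
α (item deleted) = (4/3)·(1 − 6.724/12.262) = 0.602

α = 0.602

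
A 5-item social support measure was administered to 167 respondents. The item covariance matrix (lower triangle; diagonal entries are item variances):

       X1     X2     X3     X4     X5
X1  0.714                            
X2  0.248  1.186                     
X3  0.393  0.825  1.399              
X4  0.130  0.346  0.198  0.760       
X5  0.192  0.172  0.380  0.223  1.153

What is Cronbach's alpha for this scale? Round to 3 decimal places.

ΣVar(i) = 0.714 + 1.186 + 1.399 + 0.760 + 1.153 = 5.212
Σ_{i<j} σ_ij = 3.107
Var(T) = 5.212 + 2 × 3.107 = 11.426
α = (k/(k−1))·(1 − ΣVar(i)/Var(T)) = (5/4)·(1 − 5.212/11.426) = 0.680

α = 0.680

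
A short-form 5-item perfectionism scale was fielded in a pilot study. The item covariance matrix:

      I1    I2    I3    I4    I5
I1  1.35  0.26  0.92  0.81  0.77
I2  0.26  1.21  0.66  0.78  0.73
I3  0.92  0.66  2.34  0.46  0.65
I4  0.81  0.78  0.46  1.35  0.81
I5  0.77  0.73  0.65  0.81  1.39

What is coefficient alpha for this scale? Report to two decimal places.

ΣVar(i) = 1.35 + 1.21 + 2.34 + 1.35 + 1.39 = 7.64
Sum of the distinct covariances = 6.85
σ²_total = 7.64 + 2 × 6.85 = 21.34
α = (k/(k−1))·(1 − ΣVar(i)/σ²_total) = (5/4)·(1 − 7.64/21.34) = 0.80

coefficient alpha = 0.80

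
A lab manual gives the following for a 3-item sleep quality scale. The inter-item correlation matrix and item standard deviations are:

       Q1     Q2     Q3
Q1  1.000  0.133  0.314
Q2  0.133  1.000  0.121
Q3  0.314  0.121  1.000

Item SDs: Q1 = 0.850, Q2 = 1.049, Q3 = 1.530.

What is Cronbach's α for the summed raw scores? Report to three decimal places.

Cronbach's α = 0.386

Σσ²ᵢ = 0.850² + 1.049² + 1.530² = 4.1638
Covariances σ_ij = r_ij · s_i · s_j:
  σ(Q1,Q2) = 0.133 × 0.850 × 1.049 = 0.1186
  σ(Q1,Q3) = 0.314 × 0.850 × 1.530 = 0.4084
  σ(Q2,Q3) = 0.121 × 1.049 × 1.530 = 0.1942
σ²_T = Σσ²ᵢ + 2·Σσ_ij = 4.1638 + 2 × 0.7212 = 5.6062
α = (3/2)·(1 − 4.1638/5.6062) = 0.386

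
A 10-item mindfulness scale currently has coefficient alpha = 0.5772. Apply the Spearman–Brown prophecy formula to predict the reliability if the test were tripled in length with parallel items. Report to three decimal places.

predicted reliability = 0.804

Length factor m = 3
α' = m·α / (1 + (m−1)·α)
   = 3 × 0.5772 / (1 + (3 − 1) × 0.5772)
   = 1.7316 / 2.1544 = 0.804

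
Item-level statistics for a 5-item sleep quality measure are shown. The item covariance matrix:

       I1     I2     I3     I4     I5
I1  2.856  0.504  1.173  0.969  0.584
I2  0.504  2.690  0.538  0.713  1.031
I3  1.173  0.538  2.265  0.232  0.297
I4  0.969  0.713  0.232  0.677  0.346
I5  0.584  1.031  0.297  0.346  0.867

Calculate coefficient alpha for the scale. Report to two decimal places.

α = 0.72

Σσᵢ² = 2.856 + 2.690 + 2.265 + 0.677 + 0.867 = 9.355
Sum of the distinct covariances = 6.387
Var(T) = 9.355 + 2 × 6.387 = 22.129
α = (k/(k−1))·(1 − Σσᵢ²/Var(T)) = (5/4)·(1 − 9.355/22.129) = 0.72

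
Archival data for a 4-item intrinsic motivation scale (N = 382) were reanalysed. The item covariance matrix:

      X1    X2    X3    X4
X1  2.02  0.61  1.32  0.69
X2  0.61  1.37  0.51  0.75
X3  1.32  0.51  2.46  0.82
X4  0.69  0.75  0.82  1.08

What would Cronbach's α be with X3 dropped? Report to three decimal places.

Remaining items: X1, X2, X4 (k = 3).
sum of item variances = 2.02 + 1.37 + 1.08 = 4.47
σ²_T = 4.47 + 2 × 2.05 = 8.57
α (item deleted) = (3/2)·(1 − 4.47/8.57) = 0.718

α = 0.718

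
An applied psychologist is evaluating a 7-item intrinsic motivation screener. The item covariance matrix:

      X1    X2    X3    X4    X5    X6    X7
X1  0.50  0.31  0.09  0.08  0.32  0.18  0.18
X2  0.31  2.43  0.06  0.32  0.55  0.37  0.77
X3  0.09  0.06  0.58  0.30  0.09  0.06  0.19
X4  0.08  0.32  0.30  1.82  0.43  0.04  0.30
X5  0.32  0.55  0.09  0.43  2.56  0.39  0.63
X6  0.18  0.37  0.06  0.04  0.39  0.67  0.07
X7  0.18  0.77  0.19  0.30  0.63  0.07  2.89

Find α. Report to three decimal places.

ΣVar(i) = 0.50 + 2.43 + 0.58 + 1.82 + 2.56 + 0.67 + 2.89 = 11.45
Sum of off-diagonal covariances = 5.73
Var(T) = 11.45 + 2 × 5.73 = 22.91
α = (k/(k−1))·(1 − ΣVar(i)/Var(T)) = (7/6)·(1 − 11.45/22.91) = 0.584

α = 0.584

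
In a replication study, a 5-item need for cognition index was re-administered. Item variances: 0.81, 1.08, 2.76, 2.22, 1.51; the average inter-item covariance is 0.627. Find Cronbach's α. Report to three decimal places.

α = 0.749

sum of item variances = 0.81 + 1.08 + 2.76 + 2.22 + 1.51 = 8.38
Sum of the 10 distinct covariances = 10 × 0.627 = 6.270
σ²_total = sum of item variances + 2·Σcov = 8.38 + 2 × 6.270 = 20.920
α = (5/4)·(1 − 8.38/20.920) = 0.749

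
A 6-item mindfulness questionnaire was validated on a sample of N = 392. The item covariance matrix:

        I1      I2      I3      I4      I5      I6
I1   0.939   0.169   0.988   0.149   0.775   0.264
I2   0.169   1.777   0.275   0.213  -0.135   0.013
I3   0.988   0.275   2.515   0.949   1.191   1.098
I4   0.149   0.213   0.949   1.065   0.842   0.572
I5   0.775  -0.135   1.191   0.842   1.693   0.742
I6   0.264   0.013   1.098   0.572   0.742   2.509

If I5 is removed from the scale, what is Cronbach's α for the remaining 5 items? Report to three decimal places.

Remaining items: I1, I2, I3, I4, I6 (k = 5).
sum of item variances = 0.939 + 1.777 + 2.515 + 1.065 + 2.509 = 8.805
total variance = 8.805 + 2 × 4.690 = 18.185
α (item deleted) = (5/4)·(1 − 8.805/18.185) = 0.645

Cronbach's α = 0.645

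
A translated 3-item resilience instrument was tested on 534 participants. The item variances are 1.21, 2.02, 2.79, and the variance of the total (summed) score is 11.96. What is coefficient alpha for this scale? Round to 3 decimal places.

Σσᵢ² = 1.21 + 2.02 + 2.79 = 6.02
α = (k/(k−1))·(1 − Σσᵢ²/σ²_total) = (3/2)·(1 − 6.02/11.96) = 0.745

α = 0.745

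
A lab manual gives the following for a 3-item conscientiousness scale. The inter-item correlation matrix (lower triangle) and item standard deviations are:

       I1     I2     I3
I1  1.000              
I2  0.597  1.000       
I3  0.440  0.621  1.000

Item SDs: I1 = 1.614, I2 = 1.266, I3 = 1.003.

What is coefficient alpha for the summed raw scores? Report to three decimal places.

Σσ²ᵢ = 1.614² + 1.266² + 1.003² = 5.2138
Covariances σ_ij = r_ij · s_i · s_j:
  σ(I1,I2) = 0.597 × 1.614 × 1.266 = 1.2199
  σ(I1,I3) = 0.440 × 1.614 × 1.003 = 0.7123
  σ(I2,I3) = 0.621 × 1.266 × 1.003 = 0.7885
σ²_T = Σσ²ᵢ + 2·Σσ_ij = 5.2138 + 2 × 2.7207 = 10.6552
α = (3/2)·(1 − 5.2138/10.6552) = 0.766

coefficient alpha = 0.766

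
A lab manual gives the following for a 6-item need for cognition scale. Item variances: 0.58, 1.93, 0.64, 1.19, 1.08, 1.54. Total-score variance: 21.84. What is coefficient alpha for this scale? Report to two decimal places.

coefficient alpha = 0.82

Σσ²ᵢ = 0.58 + 1.93 + 0.64 + 1.19 + 1.08 + 1.54 = 6.96
α = (k/(k−1))·(1 − Σσ²ᵢ/σ²_total) = (6/5)·(1 − 6.96/21.84) = 0.82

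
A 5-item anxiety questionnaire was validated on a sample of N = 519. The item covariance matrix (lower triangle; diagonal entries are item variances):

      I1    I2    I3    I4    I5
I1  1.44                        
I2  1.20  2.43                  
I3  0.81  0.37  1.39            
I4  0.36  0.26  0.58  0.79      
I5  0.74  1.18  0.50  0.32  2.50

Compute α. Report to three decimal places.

sum of item variances = 1.44 + 2.43 + 1.39 + 0.79 + 2.50 = 8.55
Sum of off-diagonal covariances = 6.32
Var(T) = 8.55 + 2 × 6.32 = 21.19
α = (k/(k−1))·(1 − sum of item variances/Var(T)) = (5/4)·(1 − 8.55/21.19) = 0.746

α = 0.746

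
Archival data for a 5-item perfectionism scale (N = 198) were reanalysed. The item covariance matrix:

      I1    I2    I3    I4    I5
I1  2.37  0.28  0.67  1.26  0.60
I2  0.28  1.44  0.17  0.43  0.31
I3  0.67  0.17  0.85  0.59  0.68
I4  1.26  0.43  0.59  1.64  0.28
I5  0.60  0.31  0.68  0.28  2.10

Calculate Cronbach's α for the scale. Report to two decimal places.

sum of item variances = 2.37 + 1.44 + 0.85 + 1.64 + 2.10 = 8.40
Σ_{i<j} σ_ij = 5.27
σ²_T = 8.40 + 2 × 5.27 = 18.94
α = (k/(k−1))·(1 − sum of item variances/σ²_T) = (5/4)·(1 − 8.40/18.94) = 0.70

α = 0.70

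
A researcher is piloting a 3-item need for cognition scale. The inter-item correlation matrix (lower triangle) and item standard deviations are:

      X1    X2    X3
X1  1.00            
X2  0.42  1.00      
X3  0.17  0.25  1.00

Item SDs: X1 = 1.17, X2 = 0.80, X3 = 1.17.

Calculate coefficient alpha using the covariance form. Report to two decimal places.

Σσ²ᵢ = 1.17² + 0.80² + 1.17² = 3.3778
Covariances σ_ij = r_ij · s_i · s_j:
  σ(X1,X2) = 0.42 × 1.17 × 0.80 = 0.3931
  σ(X1,X3) = 0.17 × 1.17 × 1.17 = 0.2327
  σ(X2,X3) = 0.25 × 0.80 × 1.17 = 0.2340
σ²_T = Σσ²ᵢ + 2·Σσ_ij = 3.3778 + 2 × 0.8598 = 5.0974
α = (3/2)·(1 − 3.3778/5.0974) = 0.51

α = 0.51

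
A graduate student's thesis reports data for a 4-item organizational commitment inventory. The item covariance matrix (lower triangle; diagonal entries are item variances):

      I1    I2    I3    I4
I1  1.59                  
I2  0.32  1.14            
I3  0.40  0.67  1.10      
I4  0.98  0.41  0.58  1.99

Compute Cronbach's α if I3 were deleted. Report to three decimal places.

Remaining items: I1, I2, I4 (k = 3).
sum of item variances = 1.59 + 1.14 + 1.99 = 4.72
total variance = 4.72 + 2 × 1.71 = 8.14
α (item deleted) = (3/2)·(1 − 4.72/8.14) = 0.630

Cronbach's α = 0.630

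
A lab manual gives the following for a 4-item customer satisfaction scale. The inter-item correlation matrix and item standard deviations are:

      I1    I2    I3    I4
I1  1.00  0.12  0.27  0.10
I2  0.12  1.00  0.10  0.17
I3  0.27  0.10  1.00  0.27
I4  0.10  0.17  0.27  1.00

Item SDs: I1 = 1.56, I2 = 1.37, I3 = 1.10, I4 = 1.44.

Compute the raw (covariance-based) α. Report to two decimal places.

α = 0.44

Σσ²ᵢ = 1.56² + 1.37² + 1.10² + 1.44² = 7.5941
Covariances σ_ij = r_ij · s_i · s_j:
  σ(I1,I2) = 0.12 × 1.56 × 1.37 = 0.2565
  σ(I1,I3) = 0.27 × 1.56 × 1.10 = 0.4633
  σ(I1,I4) = 0.10 × 1.56 × 1.44 = 0.2246
  σ(I2,I3) = 0.10 × 1.37 × 1.10 = 0.1507
  σ(I2,I4) = 0.17 × 1.37 × 1.44 = 0.3354
  σ(I3,I4) = 0.27 × 1.10 × 1.44 = 0.4277
σ²_T = Σσ²ᵢ + 2·Σσ_ij = 7.5941 + 2 × 1.8582 = 11.3105
α = (4/3)·(1 − 7.5941/11.3105) = 0.44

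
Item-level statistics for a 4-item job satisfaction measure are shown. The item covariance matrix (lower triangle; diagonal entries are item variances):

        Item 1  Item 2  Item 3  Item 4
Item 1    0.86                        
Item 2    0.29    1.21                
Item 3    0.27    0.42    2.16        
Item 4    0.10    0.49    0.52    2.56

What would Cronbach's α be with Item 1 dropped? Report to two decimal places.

α = 0.49

Remaining items: Item 2, Item 3, Item 4 (k = 3).
ΣVar(i) = 1.21 + 2.16 + 2.56 = 5.93
Var(T) = 5.93 + 2 × 1.43 = 8.79
α (item deleted) = (3/2)·(1 − 5.93/8.79) = 0.49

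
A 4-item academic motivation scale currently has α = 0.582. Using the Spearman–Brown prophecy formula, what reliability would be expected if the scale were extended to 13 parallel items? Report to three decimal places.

predicted reliability = 0.819

Length factor m = 13/4 = 3.2500
α' = m·α / (1 + (m−1)·α)
   = 13/4 × 0.582 / (1 + (13/4 − 1) × 0.582)
   = 1.8915 / 2.3095 = 0.819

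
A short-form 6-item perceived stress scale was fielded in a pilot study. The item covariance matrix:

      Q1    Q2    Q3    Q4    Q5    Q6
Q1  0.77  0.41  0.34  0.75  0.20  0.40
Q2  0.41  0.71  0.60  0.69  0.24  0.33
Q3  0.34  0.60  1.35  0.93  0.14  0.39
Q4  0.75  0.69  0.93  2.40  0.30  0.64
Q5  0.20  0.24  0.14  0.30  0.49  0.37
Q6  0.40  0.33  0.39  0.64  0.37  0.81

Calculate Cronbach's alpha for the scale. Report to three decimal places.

Cronbach's alpha = 0.808

ΣVar(i) = 0.77 + 0.71 + 1.35 + 2.40 + 0.49 + 0.81 = 6.53
Σ_{i<j} σ_ij = 6.73
total variance = 6.53 + 2 × 6.73 = 19.99
α = (k/(k−1))·(1 − ΣVar(i)/total variance) = (6/5)·(1 − 6.53/19.99) = 0.808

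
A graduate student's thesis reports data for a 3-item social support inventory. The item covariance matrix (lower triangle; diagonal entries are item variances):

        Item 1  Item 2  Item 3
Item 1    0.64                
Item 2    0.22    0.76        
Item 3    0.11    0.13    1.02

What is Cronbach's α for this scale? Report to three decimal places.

α = 0.413

Σσᵢ² = 0.64 + 0.76 + 1.02 = 2.42
Sum of the distinct covariances = 0.46
σ²_T = 2.42 + 2 × 0.46 = 3.34
α = (k/(k−1))·(1 − Σσᵢ²/σ²_T) = (3/2)·(1 − 2.42/3.34) = 0.413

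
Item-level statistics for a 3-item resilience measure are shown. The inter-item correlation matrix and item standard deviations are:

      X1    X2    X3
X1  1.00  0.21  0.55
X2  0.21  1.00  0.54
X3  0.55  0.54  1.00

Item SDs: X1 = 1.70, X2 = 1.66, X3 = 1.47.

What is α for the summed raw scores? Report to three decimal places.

Σσ²ᵢ = 1.70² + 1.66² + 1.47² = 7.8065
Covariances σ_ij = r_ij · s_i · s_j:
  σ(X1,X2) = 0.21 × 1.70 × 1.66 = 0.5926
  σ(X1,X3) = 0.55 × 1.70 × 1.47 = 1.3744
  σ(X2,X3) = 0.54 × 1.66 × 1.47 = 1.3177
σ²_T = Σσ²ᵢ + 2·Σσ_ij = 7.8065 + 2 × 3.2847 = 14.3759
α = (3/2)·(1 − 7.8065/14.3759) = 0.685

α = 0.685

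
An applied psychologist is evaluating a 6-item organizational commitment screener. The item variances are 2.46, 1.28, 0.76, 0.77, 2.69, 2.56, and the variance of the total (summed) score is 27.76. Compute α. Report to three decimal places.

α = 0.745

sum of item variances = 2.46 + 1.28 + 0.76 + 0.77 + 2.69 + 2.56 = 10.52
α = (k/(k−1))·(1 − sum of item variances/σ²_total) = (6/5)·(1 − 10.52/27.76) = 0.745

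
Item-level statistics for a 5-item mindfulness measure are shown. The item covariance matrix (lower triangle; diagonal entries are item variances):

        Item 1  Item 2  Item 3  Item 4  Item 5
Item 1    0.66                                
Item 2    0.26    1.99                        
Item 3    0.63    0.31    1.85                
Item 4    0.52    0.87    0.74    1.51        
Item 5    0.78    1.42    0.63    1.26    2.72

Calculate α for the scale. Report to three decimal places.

Σσ²ᵢ = 0.66 + 1.99 + 1.85 + 1.51 + 2.72 = 8.73
Σ_{i<j} σ_ij = 7.42
Var(T) = 8.73 + 2 × 7.42 = 23.57
α = (k/(k−1))·(1 − Σσ²ᵢ/Var(T)) = (5/4)·(1 − 8.73/23.57) = 0.787

α = 0.787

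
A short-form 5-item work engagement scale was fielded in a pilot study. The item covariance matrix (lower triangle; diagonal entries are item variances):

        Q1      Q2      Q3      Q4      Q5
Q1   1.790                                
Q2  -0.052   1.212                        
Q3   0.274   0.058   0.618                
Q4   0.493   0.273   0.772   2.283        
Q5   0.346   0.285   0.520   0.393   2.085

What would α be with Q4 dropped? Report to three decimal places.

Remaining items: Q1, Q2, Q3, Q5 (k = 4).
ΣVar(i) = 1.790 + 1.212 + 0.618 + 2.085 = 5.705
σ²_total = 5.705 + 2 × 1.431 = 8.567
α (item deleted) = (4/3)·(1 − 5.705/8.567) = 0.445

α = 0.445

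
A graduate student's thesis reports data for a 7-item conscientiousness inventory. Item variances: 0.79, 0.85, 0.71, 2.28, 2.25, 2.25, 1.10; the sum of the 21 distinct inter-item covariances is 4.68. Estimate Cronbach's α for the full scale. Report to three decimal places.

α = 0.557

Σσᵢ² = 0.79 + 0.85 + 0.71 + 2.28 + 2.25 + 2.25 + 1.10 = 10.23
Sum of distinct covariances = 4.68
Var(T) = Σσᵢ² + 2·Σcov = 10.23 + 2 × 4.68 = 19.59
α = (7/6)·(1 − 10.23/19.59) = 0.557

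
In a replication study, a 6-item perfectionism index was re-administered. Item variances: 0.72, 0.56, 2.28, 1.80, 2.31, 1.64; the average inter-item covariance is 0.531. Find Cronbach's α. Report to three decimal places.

Cronbach's α = 0.757

Σσ²ᵢ = 0.72 + 0.56 + 2.28 + 1.80 + 2.31 + 1.64 = 9.31
Sum of the 15 distinct covariances = 15 × 0.531 = 7.965
σ²_total = Σσ²ᵢ + 2·Σcov = 9.31 + 2 × 7.965 = 25.240
α = (6/5)·(1 − 9.31/25.240) = 0.757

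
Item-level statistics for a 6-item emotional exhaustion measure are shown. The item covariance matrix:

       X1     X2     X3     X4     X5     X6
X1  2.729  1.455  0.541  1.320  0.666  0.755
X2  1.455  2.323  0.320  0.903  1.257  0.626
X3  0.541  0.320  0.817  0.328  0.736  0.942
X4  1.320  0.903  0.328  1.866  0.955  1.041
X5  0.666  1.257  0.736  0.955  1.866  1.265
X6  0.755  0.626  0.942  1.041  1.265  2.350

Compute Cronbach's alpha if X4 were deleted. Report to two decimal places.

α = 0.79

Remaining items: X1, X2, X3, X5, X6 (k = 5).
sum of item variances = 2.729 + 2.323 + 0.817 + 1.866 + 2.350 = 10.085
Var(T) = 10.085 + 2 × 8.563 = 27.211
α (item deleted) = (5/4)·(1 − 10.085/27.211) = 0.79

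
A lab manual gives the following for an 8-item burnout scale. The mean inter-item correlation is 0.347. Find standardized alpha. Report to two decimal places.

standardized alpha = 0.81

Standardized α = k·r̄ / (1 + (k−1)·r̄) = 8 × 0.347 / (1 + 7 × 0.347)
  = 2.7760 / 3.4290 = 0.81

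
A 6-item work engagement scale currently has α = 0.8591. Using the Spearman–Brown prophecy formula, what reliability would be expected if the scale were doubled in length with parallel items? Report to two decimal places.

Length factor m = 2
α' = m·α / (1 + (m−1)·α)
   = 2 × 0.8591 / (1 + (2 − 1) × 0.8591)
   = 1.7182 / 1.8591 = 0.92

predicted reliability = 0.92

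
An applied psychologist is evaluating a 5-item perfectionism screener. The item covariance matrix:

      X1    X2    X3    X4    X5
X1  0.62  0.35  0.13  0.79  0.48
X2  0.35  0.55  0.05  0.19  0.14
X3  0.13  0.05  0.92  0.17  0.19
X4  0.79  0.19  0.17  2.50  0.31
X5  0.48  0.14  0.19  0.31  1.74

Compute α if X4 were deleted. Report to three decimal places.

α = 0.549

Remaining items: X1, X2, X3, X5 (k = 4).
sum of item variances = 0.62 + 0.55 + 0.92 + 1.74 = 3.83
σ²_T = 3.83 + 2 × 1.34 = 6.51
α (item deleted) = (4/3)·(1 − 3.83/6.51) = 0.549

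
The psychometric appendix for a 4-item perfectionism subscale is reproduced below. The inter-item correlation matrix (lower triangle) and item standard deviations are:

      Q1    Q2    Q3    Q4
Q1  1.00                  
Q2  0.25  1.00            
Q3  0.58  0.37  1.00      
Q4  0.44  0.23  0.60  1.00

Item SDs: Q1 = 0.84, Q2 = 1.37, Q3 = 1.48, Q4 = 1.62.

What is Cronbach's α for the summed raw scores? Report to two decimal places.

Cronbach's α = 0.72

Σσ²ᵢ = 0.84² + 1.37² + 1.48² + 1.62² = 7.3973
Covariances σ_ij = r_ij · s_i · s_j:
  σ(Q1,Q2) = 0.25 × 0.84 × 1.37 = 0.2877
  σ(Q1,Q3) = 0.58 × 0.84 × 1.48 = 0.7211
  σ(Q1,Q4) = 0.44 × 0.84 × 1.62 = 0.5988
  σ(Q2,Q3) = 0.37 × 1.37 × 1.48 = 0.7502
  σ(Q2,Q4) = 0.23 × 1.37 × 1.62 = 0.5105
  σ(Q3,Q4) = 0.60 × 1.48 × 1.62 = 1.4386
σ²_T = Σσ²ᵢ + 2·Σσ_ij = 7.3973 + 2 × 4.3069 = 16.0111
α = (4/3)·(1 − 7.3973/16.0111) = 0.72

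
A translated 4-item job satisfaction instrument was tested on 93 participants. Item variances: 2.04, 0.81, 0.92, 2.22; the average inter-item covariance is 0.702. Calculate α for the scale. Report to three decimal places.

Σσᵢ² = 2.04 + 0.81 + 0.92 + 2.22 = 5.99
Sum of the 6 distinct covariances = 6 × 0.702 = 4.212
σ²_T = Σσᵢ² + 2·Σcov = 5.99 + 2 × 4.212 = 14.414
α = (4/3)·(1 − 5.99/14.414) = 0.779

α = 0.779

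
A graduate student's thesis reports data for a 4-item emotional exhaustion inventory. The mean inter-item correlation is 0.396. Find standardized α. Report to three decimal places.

α = 0.724

Standardized α = k·r̄ / (1 + (k−1)·r̄) = 4 × 0.396 / (1 + 3 × 0.396)
  = 1.5840 / 2.1880 = 0.724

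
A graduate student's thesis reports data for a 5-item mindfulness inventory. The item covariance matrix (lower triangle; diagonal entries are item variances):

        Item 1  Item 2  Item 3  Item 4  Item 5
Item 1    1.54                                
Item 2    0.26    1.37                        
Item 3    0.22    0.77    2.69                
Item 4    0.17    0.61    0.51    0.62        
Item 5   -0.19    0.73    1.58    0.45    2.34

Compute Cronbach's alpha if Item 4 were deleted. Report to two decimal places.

Remaining items: Item 1, Item 2, Item 3, Item 5 (k = 4).
Σσᵢ² = 1.54 + 1.37 + 2.69 + 2.34 = 7.94
total variance = 7.94 + 2 × 3.37 = 14.68
α (item deleted) = (4/3)·(1 − 7.94/14.68) = 0.61

Cronbach's alpha = 0.61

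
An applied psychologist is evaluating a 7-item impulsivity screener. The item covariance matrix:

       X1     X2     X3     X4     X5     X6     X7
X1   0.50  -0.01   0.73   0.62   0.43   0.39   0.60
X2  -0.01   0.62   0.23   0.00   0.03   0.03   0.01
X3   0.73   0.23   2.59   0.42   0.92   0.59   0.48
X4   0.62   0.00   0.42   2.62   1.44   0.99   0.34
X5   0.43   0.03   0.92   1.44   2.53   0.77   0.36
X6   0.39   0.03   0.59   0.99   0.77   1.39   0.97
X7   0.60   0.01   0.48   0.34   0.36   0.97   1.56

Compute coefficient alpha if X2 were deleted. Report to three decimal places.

Remaining items: X1, X3, X4, X5, X6, X7 (k = 6).
ΣVar(i) = 0.50 + 2.59 + 2.62 + 2.53 + 1.39 + 1.56 = 11.19
σ²_total = 11.19 + 2 × 10.05 = 31.29
α (item deleted) = (6/5)·(1 − 11.19/31.29) = 0.771

α = 0.771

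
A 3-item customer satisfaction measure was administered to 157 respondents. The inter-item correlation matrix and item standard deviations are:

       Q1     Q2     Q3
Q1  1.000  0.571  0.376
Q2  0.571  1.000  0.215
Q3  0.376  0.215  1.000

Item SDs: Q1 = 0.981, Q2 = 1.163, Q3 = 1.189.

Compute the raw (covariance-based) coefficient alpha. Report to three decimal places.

coefficient alpha = 0.640

Σσ²ᵢ = 0.981² + 1.163² + 1.189² = 3.7287
Covariances σ_ij = r_ij · s_i · s_j:
  σ(Q1,Q2) = 0.571 × 0.981 × 1.163 = 0.6515
  σ(Q1,Q3) = 0.376 × 0.981 × 1.189 = 0.4386
  σ(Q2,Q3) = 0.215 × 1.163 × 1.189 = 0.2973
σ²_T = Σσ²ᵢ + 2·Σσ_ij = 3.7287 + 2 × 1.3874 = 6.5035
α = (3/2)·(1 − 3.7287/6.5035) = 0.640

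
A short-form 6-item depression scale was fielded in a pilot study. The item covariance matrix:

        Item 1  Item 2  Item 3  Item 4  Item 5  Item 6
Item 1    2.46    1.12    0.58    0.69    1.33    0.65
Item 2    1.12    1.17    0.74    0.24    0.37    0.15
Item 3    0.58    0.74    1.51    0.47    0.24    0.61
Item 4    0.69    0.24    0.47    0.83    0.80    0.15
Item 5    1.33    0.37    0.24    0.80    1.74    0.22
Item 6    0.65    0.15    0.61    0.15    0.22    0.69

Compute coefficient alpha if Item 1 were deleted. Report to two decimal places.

Remaining items: Item 2, Item 3, Item 4, Item 5, Item 6 (k = 5).
Σσ²ᵢ = 1.17 + 1.51 + 0.83 + 1.74 + 0.69 = 5.94
total variance = 5.94 + 2 × 3.99 = 13.92
α (item deleted) = (5/4)·(1 − 5.94/13.92) = 0.72

coefficient alpha = 0.72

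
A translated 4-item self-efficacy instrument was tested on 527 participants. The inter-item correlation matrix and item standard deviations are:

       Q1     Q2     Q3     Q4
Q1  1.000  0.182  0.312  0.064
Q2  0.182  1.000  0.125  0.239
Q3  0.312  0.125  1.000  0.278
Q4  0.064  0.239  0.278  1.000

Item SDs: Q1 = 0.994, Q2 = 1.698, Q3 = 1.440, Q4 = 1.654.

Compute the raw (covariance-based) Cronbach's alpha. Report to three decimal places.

Σσ²ᵢ = 0.994² + 1.698² + 1.440² + 1.654² = 8.6806
Covariances σ_ij = r_ij · s_i · s_j:
  σ(Q1,Q2) = 0.182 × 0.994 × 1.698 = 0.3072
  σ(Q1,Q3) = 0.312 × 0.994 × 1.440 = 0.4466
  σ(Q1,Q4) = 0.064 × 0.994 × 1.654 = 0.1052
  σ(Q2,Q3) = 0.125 × 1.698 × 1.440 = 0.3056
  σ(Q2,Q4) = 0.239 × 1.698 × 1.654 = 0.6712
  σ(Q3,Q4) = 0.278 × 1.440 × 1.654 = 0.6621
σ²_T = Σσ²ᵢ + 2·Σσ_ij = 8.6806 + 2 × 2.4979 = 13.6764
α = (4/3)·(1 − 8.6806/13.6764) = 0.487

Cronbach's alpha = 0.487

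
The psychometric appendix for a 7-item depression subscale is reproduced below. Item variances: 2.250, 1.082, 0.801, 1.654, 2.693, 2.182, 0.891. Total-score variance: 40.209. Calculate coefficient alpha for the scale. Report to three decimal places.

coefficient alpha = 0.831

ΣVar(i) = 2.250 + 1.082 + 0.801 + 1.654 + 2.693 + 2.182 + 0.891 = 11.553
α = (k/(k−1))·(1 − ΣVar(i)/Var(T)) = (7/6)·(1 − 11.553/40.209) = 0.831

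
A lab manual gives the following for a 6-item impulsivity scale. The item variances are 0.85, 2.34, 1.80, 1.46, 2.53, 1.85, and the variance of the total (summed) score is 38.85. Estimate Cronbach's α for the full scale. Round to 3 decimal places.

sum of item variances = 0.85 + 2.34 + 1.80 + 1.46 + 2.53 + 1.85 = 10.83
α = (k/(k−1))·(1 − sum of item variances/σ²_total) = (6/5)·(1 − 10.83/38.85) = 0.865

α = 0.865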